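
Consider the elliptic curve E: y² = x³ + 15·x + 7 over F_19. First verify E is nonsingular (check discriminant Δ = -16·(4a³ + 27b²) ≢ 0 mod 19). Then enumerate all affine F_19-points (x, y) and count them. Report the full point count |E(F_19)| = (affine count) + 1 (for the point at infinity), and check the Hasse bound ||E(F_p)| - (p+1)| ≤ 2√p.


Affine points = {(0, 8), (0, 11), (1, 2), (1, 17), (2, 8), (2, 11), (4, 6), (4, 13), (5, 6), (5, 13), (6, 3), (6, 16), (9, 4), (9, 15), (10, 6), (10, 13), (13, 9), (13, 10), (14, 4), (14, 15), (15, 4), (15, 15), (16, 7), (16, 12), (17, 8), (17, 11)}; affine count = 26; |E(F_19)| = 27.

Discriminant check: Δ ∝ 4a³ + 27b² = 4·15³ + 27·7² = 4·3375 + 27·49 ≡ 3 (mod 19). Nonzero ⇒ E is nonsingular.
For each x ∈ F_19, compute rhs = x³ + 15·x + 7 mod 19, then count y ∈ F_19 with y² ≡ rhs.
  x = 0: rhs = 7, matching y values: 8, 11 (2 points).
  x = 1: rhs = 4, matching y values: 2, 17 (2 points).
  x = 2: rhs = 7, matching y values: 8, 11 (2 points).
  x = 3: rhs = 3, matching y values: none (0 points).
  x = 4: rhs = 17, matching y values: 6, 13 (2 points).
  x = 5: rhs = 17, matching y values: 6, 13 (2 points).
  x = 6: rhs = 9, matching y values: 3, 16 (2 points).
  x = 7: rhs = 18, matching y values: none (0 points).
  x = 8: rhs = 12, matching y values: none (0 points).
  x = 9: rhs = 16, matching y values: 4, 15 (2 points).
  x = 10: rhs = 17, matching y values: 6, 13 (2 points).
  x = 11: rhs = 2, matching y values: none (0 points).
  x = 12: rhs = 15, matching y values: none (0 points).
  x = 13: rhs = 5, matching y values: 9, 10 (2 points).
  x = 14: rhs = 16, matching y values: 4, 15 (2 points).
  x = 15: rhs = 16, matching y values: 4, 15 (2 points).
  x = 16: rhs = 11, matching y values: 7, 12 (2 points).
  x = 17: rhs = 7, matching y values: 8, 11 (2 points).
  x = 18: rhs = 10, matching y values: none (0 points).
Total affine count: 26.
Full point count |E(F_19)| = 26 + 1 = 27.
Hasse bound: |27 − (19+1)| = |7| = 7 ≤ 2√19 ≈ 8.7178 ✓.


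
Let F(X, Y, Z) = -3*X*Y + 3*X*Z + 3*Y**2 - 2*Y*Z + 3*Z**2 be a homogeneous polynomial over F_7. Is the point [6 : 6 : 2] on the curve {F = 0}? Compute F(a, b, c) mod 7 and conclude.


F(6,6,2) ≡ 3 (mod 7); P is NOT on the curve.

Evaluate F(6, 6, 2) term-by-term (mod 7).
  -3*X*Y ↦ -3·6·6·1 = -108
  3*X*Z ↦ 3·6·1·2 = 36
  3*Y**2 ↦ 3·1·36·1 = 108
  -2*Y*Z ↦ -2·1·6·2 = -24
  3*Z**2 ↦ 3·1·1·4 = 12
Sum: F(6, 6, 2) = (-108) + (36) + (108) + (-24) + (12) = 24.
Reducing mod 7: 24 ≡ 3 (mod 7).
Since F(a, b, c) ≡ 3 ≠ 0 (mod 7), P does NOT lie on the curve.


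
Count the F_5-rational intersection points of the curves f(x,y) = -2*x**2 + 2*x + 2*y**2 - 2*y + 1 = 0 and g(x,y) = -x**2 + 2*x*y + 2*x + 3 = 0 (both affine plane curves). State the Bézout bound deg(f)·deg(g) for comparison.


Common zeros: ∅; count = 0; Bézout bound = 4.

deg(f) = 2, deg(g) = 2, so Bézout bound = 4.
Scan x ∈ F_5. For each x, list the y ∈ F_5 with f(x, y) ≡ 0 and those with g(x, y) ≡ 0 (mod 5); the common zeros in that column are the intersection.
  x = 0: f ≡ 0 at y ∈ {2, 4}; g ≡ 0 at y ∈ ∅; common: ∅.
  x = 1: f ≡ 0 at y ∈ {2, 4}; g ≡ 0 at y ∈ {3}; common: ∅.
  x = 2: f ≡ 0 at y ∈ ∅; g ≡ 0 at y ∈ {3}; common: ∅.
  x = 3: f ≡ 0 at y ∈ ∅; g ≡ 0 at y ∈ {0}; common: ∅.
  x = 4: f ≡ 0 at y ∈ ∅; g ≡ 0 at y ∈ {0}; common: ∅.
Collecting: common zeros = ∅, so the count is 0.
Comparison with the Bézout bound: 0 ≤ 4 = deg(f)·deg(g), as expected for curves with no common component (the affine F_5-count falls short of the bound because intersections may lie at infinity, over extension fields, or carry multiplicity).


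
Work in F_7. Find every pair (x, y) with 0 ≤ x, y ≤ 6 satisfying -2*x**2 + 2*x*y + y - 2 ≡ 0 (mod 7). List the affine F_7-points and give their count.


Affine F_7-points: {(0, 2), (1, 6), (2, 2), (4, 3), (5, 6), (6, 3)}; count = 6.

For each of the 49 pairs (x, y) ∈ F_7², evaluate f(x, y) mod 7. Record the zeros.
  x = 0: [0↦5, 1↦6, 2↦0, 3↦1, 4↦2, 5↦3, 6↦4]  zeros at y ∈ {2}
  x = 1: [0↦3, 1↦6, 2↦2, 3↦5, 4↦1, 5↦4, 6↦0]  zeros at y ∈ {6}
  x = 2: [0↦4, 1↦2, 2↦0, 3↦5, 4↦3, 5↦1, 6↦6]  zeros at y ∈ {2}
  x = 3: [0↦1, 1↦1, 2↦1, 3↦1, 4↦1, 5↦1, 6↦1]  zeros at y ∈ ∅
  x = 4: [0↦1, 1↦3, 2↦5, 3↦0, 4↦2, 5↦4, 6↦6]  zeros at y ∈ {3}
  x = 5: [0↦4, 1↦1, 2↦5, 3↦2, 4↦6, 5↦3, 6↦0]  zeros at y ∈ {6}
  x = 6: [0↦3, 1↦2, 2↦1, 3↦0, 4↦6, 5↦5, 6↦4]  zeros at y ∈ {3}
Collecting zeros: affine points = {(0, 2), (1, 6), (2, 2), (4, 3), (5, 6), (6, 3)}.
Total count |C(F_7)_aff| = 6.


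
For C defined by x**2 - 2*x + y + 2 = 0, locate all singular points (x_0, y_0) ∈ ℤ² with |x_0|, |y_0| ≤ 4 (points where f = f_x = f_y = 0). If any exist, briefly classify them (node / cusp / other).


No singular points in the scanned grid; C is smooth there.

Compute partial derivatives:
  f_x = 2*x - 2.
  f_y = 1.
f_y = 1 is a nonzero constant, so f_y never vanishes: no point (x, y) can satisfy f = f_x = f_y = 0. In particular no (x, y) ∈ {−4, ..., 4}² is singular; the curve is smooth.


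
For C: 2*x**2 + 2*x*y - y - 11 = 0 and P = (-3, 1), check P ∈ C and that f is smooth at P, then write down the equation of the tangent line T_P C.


Tangent line at P: -10*x - 7*y - 23 = 0.

Step 1: f(-3, 1) = 0, so P lies on C.
Step 2: partial derivatives
  f_x(x, y) = 4*x + 2*y, f_y(x, y) = 2*x - 1.
  f_x(P) = -10, f_y(P) = -7 (gradient nonzero, so P is smooth).
Step 3: tangent line at P: -10·(x − -3) + -7·(y − 1) = 0.
Expanding: -10*x - 7*y - 23 = 0.


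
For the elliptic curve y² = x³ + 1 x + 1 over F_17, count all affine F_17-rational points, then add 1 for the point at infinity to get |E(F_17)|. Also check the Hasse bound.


Affine points = {(0, 1), (0, 16), (4, 1), (4, 16), (6, 6), (6, 11), (9, 5), (9, 12), (10, 5), (10, 12), (11, 0), (13, 1), (13, 16), (15, 5), (15, 12), (16, 4), (16, 13)}; affine count = 17; |E(F_17)| = 18.

Discriminant check: Δ ∝ 4a³ + 27b² = 4·1³ + 27·1² = 4·1 + 27·1 ≡ 14 (mod 17). Nonzero ⇒ E is nonsingular.
For each x ∈ F_17, compute rhs = x³ + 1·x + 1 mod 17, then count y ∈ F_17 with y² ≡ rhs.
  x = 0: rhs = 1, matching y values: 1, 16 (2 points).
  x = 1: rhs = 3, matching y values: none (0 points).
  x = 2: rhs = 11, matching y values: none (0 points).
  x = 3: rhs = 14, matching y values: none (0 points).
  x = 4: rhs = 1, matching y values: 1, 16 (2 points).
  x = 5: rhs = 12, matching y values: none (0 points).
  x = 6: rhs = 2, matching y values: 6, 11 (2 points).
  x = 7: rhs = 11, matching y values: none (0 points).
  x = 8: rhs = 11, matching y values: none (0 points).
  x = 9: rhs = 8, matching y values: 5, 12 (2 points).
  x = 10: rhs = 8, matching y values: 5, 12 (2 points).
  x = 11: rhs = 0, matching y values: 0 (1 points).
  x = 12: rhs = 7, matching y values: none (0 points).
  x = 13: rhs = 1, matching y values: 1, 16 (2 points).
  x = 14: rhs = 5, matching y values: none (0 points).
  x = 15: rhs = 8, matching y values: 5, 12 (2 points).
  x = 16: rhs = 16, matching y values: 4, 13 (2 points).
Total affine count: 17.
Full point count |E(F_17)| = 17 + 1 = 18.
Hasse bound: |18 − (17+1)| = |0| = 0 ≤ 2√17 ≈ 8.2462 ✓.


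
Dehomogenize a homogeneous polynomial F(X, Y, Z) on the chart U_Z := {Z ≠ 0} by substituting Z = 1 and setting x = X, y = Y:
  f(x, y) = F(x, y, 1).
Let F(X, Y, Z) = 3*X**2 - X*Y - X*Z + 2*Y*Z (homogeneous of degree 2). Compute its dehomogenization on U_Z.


f(x, y) = 3*x**2 - x*y - x + 2*y

On U_Z we set Z = 1. Each monomial c·X^i·Y^j·Z^k in F becomes c·x^i·y^j·1^k = c·x^i·y^j.
Substituting Z = 1: F(X, Y, 1) = 3*x**2 - x*y - x + 2*y.
Note: deg(f) ≤ deg(F) = 2; strict inequality happens when F is divisible by Z (lost terms).


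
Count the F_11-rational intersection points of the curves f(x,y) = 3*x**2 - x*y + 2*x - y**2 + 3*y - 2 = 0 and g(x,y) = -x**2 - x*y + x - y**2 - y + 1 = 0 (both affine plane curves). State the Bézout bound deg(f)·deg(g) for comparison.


Common zeros: ∅; count = 0; Bézout bound = 4.

deg(f) = 2, deg(g) = 2, so Bézout bound = 4.
Scan x ∈ F_11. For each x, list the y ∈ F_11 with f(x, y) ≡ 0 and those with g(x, y) ≡ 0 (mod 11); the common zeros in that column are the intersection.
  x = 0: f ≡ 0 at y ∈ {1, 2}; g ≡ 0 at y ∈ {3, 7}; common: ∅.
  x = 1: f ≡ 0 at y ∈ {3, 10}; g ≡ 0 at y ∈ ∅; common: ∅.
  x = 2: f ≡ 0 at y ∈ ∅; g ≡ 0 at y ∈ {2, 6}; common: ∅.
  x = 3: f ≡ 0 at y ∈ {3, 8}; g ≡ 0 at y ∈ ∅; common: ∅.
  x = 4: f ≡ 0 at y ∈ ∅; g ≡ 0 at y ∈ {0, 6}; common: ∅.
  x = 5: f ≡ 0 at y ∈ ∅; g ≡ 0 at y ∈ {7, 9}; common: ∅.
  x = 6: f ≡ 0 at y ∈ ∅; g ≡ 0 at y ∈ ∅; common: ∅.
  x = 7: f ≡ 0 at y ∈ {1, 6}; g ≡ 0 at y ∈ ∅; common: ∅.
  x = 8: f ≡ 0 at y ∈ ∅; g ≡ 0 at y ∈ {0, 2}; common: ∅.
  x = 9: f ≡ 0 at y ∈ {6, 10}; g ≡ 0 at y ∈ {3, 9}; common: ∅.
  x = 10: f ≡ 0 at y ∈ {7, 8}; g ≡ 0 at y ∈ ∅; common: ∅.
Collecting: common zeros = ∅, so the count is 0.
Comparison with the Bézout bound: 0 ≤ 4 = deg(f)·deg(g), as expected for curves with no common component (the affine F_11-count falls short of the bound because intersections may lie at infinity, over extension fields, or carry multiplicity).


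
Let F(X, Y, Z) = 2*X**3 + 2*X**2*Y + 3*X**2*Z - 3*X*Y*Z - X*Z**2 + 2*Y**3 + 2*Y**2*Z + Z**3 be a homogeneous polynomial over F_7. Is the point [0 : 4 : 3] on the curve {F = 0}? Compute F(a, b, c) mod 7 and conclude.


F(0,4,3) ≡ 6 (mod 7); P is NOT on the curve.

Evaluate F(0, 4, 3) term-by-term (mod 7).
  2*X**3 ↦ 2·0·1·1 = 0
  2*X**2*Y ↦ 2·0·4·1 = 0
  3*X**2*Z ↦ 3·0·1·3 = 0
  -3*X*Y*Z ↦ -3·0·4·3 = 0
  -X*Z**2 ↦ -1·0·1·9 = 0
  2*Y**3 ↦ 2·1·64·1 = 128
  2*Y**2*Z ↦ 2·1·16·3 = 96
  Z**3 ↦ 1·1·1·27 = 27
Sum: F(0, 4, 3) = (0) + (0) + (0) + (0) + (0) + (128) + (96) + (27) = 251.
Reducing mod 7: 251 ≡ 6 (mod 7).
Since F(a, b, c) ≡ 6 ≠ 0 (mod 7), P does NOT lie on the curve.


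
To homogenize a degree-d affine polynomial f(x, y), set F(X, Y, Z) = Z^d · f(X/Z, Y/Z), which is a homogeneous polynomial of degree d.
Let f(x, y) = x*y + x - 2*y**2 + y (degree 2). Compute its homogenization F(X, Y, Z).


F(X, Y, Z) = X*Y + X*Z - 2*Y**2 + Y*Z

deg(f) = 2.
Substitute x = X/Z, y = Y/Z into f, then multiply by Z^2.
  monomial 1·x^1·y^1 ↦ 1·X^1·Y^1·Z^0.
  monomial 1·x^1·y^0 ↦ 1·X^1·Y^0·Z^1.
  monomial -2·x^0·y^2 ↦ -2·X^0·Y^2·Z^0.
  monomial 1·x^0·y^1 ↦ 1·X^0·Y^1·Z^1.
Collecting: F(X, Y, Z) = X*Y + X*Z - 2*Y**2 + Y*Z.


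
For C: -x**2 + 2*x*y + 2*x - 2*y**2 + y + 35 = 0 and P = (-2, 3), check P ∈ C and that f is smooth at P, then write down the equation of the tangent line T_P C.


Tangent line at P: 12*x - 15*y + 69 = 0.

Step 1: f(-2, 3) = 0, so P lies on C.
Step 2: partial derivatives
  f_x(x, y) = -2*x + 2*y + 2, f_y(x, y) = 2*x - 4*y + 1.
  f_x(P) = 12, f_y(P) = -15 (gradient nonzero, so P is smooth).
Step 3: tangent line at P: 12·(x − -2) + -15·(y − 3) = 0.
Expanding: 12*x - 15*y + 69 = 0.


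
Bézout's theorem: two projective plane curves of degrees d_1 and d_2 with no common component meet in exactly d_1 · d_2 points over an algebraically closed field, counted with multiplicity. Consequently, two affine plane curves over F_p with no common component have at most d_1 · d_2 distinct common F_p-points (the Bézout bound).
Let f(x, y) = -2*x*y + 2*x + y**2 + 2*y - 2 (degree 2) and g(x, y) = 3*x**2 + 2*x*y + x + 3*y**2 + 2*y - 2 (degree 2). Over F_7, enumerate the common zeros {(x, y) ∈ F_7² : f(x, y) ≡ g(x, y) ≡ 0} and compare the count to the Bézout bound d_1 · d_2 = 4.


Common zeros: {(3, 2)}; count = 1; Bézout bound = 4.

deg(f) = 2, deg(g) = 2, so Bézout bound = 4.
Scan x ∈ F_7. For each x, list the y ∈ F_7 with f(x, y) ≡ 0 and those with g(x, y) ≡ 0 (mod 7); the common zeros in that column are the intersection.
  x = 0: f ≡ 0 at y ∈ ∅; g ≡ 0 at y ∈ {2}; common: ∅.
  x = 1: f ≡ 0 at y ∈ {0}; g ≡ 0 at y ∈ ∅; common: ∅.
  x = 2: f ≡ 0 at y ∈ ∅; g ≡ 0 at y ∈ {1, 4}; common: ∅.
  x = 3: f ≡ 0 at y ∈ {2}; g ≡ 0 at y ∈ {0, 2}; common: {2}.
  x = 4: f ≡ 0 at y ∈ ∅; g ≡ 0 at y ∈ {1, 5}; common: ∅.
  x = 5: f ≡ 0 at y ∈ {3, 5}; g ≡ 0 at y ∈ ∅; common: ∅.
  x = 6: f ≡ 0 at y ∈ {4, 6}; g ≡ 0 at y ∈ {0}; common: ∅.
Collecting: common zeros = {(3, 2)}, so the count is 1.
Comparison with the Bézout bound: 1 ≤ 4 = deg(f)·deg(g), as expected for curves with no common component (the affine F_7-count falls short of the bound because intersections may lie at infinity, over extension fields, or carry multiplicity).


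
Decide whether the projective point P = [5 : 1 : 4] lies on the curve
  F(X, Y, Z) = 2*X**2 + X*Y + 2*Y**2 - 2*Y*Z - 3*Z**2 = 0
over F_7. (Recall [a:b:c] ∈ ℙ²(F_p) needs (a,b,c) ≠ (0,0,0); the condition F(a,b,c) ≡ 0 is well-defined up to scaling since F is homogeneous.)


F(5,1,4) ≡ 1 (mod 7); P is NOT on the curve.

Evaluate F(5, 1, 4) term-by-term (mod 7).
  2*X**2 ↦ 2·25·1·1 = 50
  X*Y ↦ 1·5·1·1 = 5
  2*Y**2 ↦ 2·1·1·1 = 2
  -2*Y*Z ↦ -2·1·1·4 = -8
  -3*Z**2 ↦ -3·1·1·16 = -48
Sum: F(5, 1, 4) = (50) + (5) + (2) + (-8) + (-48) = 1.
Reducing mod 7: 1 ≡ 1 (mod 7).
Since F(a, b, c) ≡ 1 ≠ 0 (mod 7), P does NOT lie on the curve.


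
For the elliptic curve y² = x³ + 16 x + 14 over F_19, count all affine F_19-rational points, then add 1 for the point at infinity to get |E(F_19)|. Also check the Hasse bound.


Affine points = {(2, 4), (2, 15), (4, 3), (4, 16), (11, 1), (11, 18), (13, 5), (13, 14), (15, 0), (18, 4), (18, 15)}; affine count = 11; |E(F_19)| = 12.

Discriminant check: Δ ∝ 4a³ + 27b² = 4·16³ + 27·14² = 4·4096 + 27·196 ≡ 16 (mod 19). Nonzero ⇒ E is nonsingular.
For each x ∈ F_19, compute rhs = x³ + 16·x + 14 mod 19, then count y ∈ F_19 with y² ≡ rhs.
  x = 0: rhs = 14, matching y values: none (0 points).
  x = 1: rhs = 12, matching y values: none (0 points).
  x = 2: rhs = 16, matching y values: 4, 15 (2 points).
  x = 3: rhs = 13, matching y values: none (0 points).
  x = 4: rhs = 9, matching y values: 3, 16 (2 points).
  x = 5: rhs = 10, matching y values: none (0 points).
  x = 6: rhs = 3, matching y values: none (0 points).
  x = 7: rhs = 13, matching y values: none (0 points).
  x = 8: rhs = 8, matching y values: none (0 points).
  x = 9: rhs = 13, matching y values: none (0 points).
  x = 10: rhs = 15, matching y values: none (0 points).
  x = 11: rhs = 1, matching y values: 1, 18 (2 points).
  x = 12: rhs = 15, matching y values: none (0 points).
  x = 13: rhs = 6, matching y values: 5, 14 (2 points).
  x = 14: rhs = 18, matching y values: none (0 points).
  x = 15: rhs = 0, matching y values: 0 (1 points).
  x = 16: rhs = 15, matching y values: none (0 points).
  x = 17: rhs = 12, matching y values: none (0 points).
  x = 18: rhs = 16, matching y values: 4, 15 (2 points).
Total affine count: 11.
Full point count |E(F_19)| = 11 + 1 = 12.
Hasse bound: |12 − (19+1)| = |-8| = 8 ≤ 2√19 ≈ 8.7178 ✓.


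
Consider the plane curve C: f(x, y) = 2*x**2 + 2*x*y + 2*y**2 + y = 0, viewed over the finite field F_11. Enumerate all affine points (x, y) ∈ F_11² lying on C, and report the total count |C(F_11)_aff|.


Affine F_11-points: {(0, 0), (0, 5), (1, 7), (1, 8), (2, 6), (2, 8), (3, 6), (3, 7), (4, 3), (4, 9), (6, 5), (9, 9)}; count = 12.

For each of the 121 pairs (x, y) ∈ F_11², evaluate f(x, y) mod 11. Record the zeros.
  x = 0: [0↦0, 1↦3, 2↦10, 3↦10, 4↦3, 5↦0, 6↦1, 7↦6, 8↦4, 9↦6, 10↦1]  zeros at y ∈ {0, 5}
  x = 1: [0↦2, 1↦7, 2↦5, 3↦7, 4↦2, 5↦1, 6↦4, 7↦0, 8↦0, 9↦4, 10↦1]  zeros at y ∈ {7, 8}
  x = 2: [0↦8, 1↦4, 2↦4, 3↦8, 4↦5, 5↦6, 6↦0, 7↦9, 8↦0, 9↦6, 10↦5]  zeros at y ∈ {6, 8}
  x = 3: [0↦7, 1↦5, 2↦7, 3↦2, 4↦1, 5↦4, 6↦0, 7↦0, 8↦4, 9↦1, 10↦2]  zeros at y ∈ {6, 7}
  x = 4: [0↦10, 1↦10, 2↦3, 3↦0, 4↦1, 5↦6, 6↦4, 7↦6, 8↦1, 9↦0, 10↦3]  zeros at y ∈ {3, 9}
  x = 5: [0↦6, 1↦8, 2↦3, 3↦2, 4↦5, 5↦1, 6↦1, 7↦5, 8↦2, 9↦3, 10↦8]  zeros at y ∈ ∅
  x = 6: [0↦6, 1↦10, 2↦7, 3↦8, 4↦2, 5↦0, 6↦2, 7↦8, 8↦7, 9↦10, 10↦6]  zeros at y ∈ {5}
  x = 7: [0↦10, 1↦5, 2↦4, 3↦7, 4↦3, 5↦3, 6↦7, 7↦4, 8↦5, 9↦10, 10↦8]  zeros at y ∈ ∅
  x = 8: [0↦7, 1↦4, 2↦5, 3↦10, 4↦8, 5↦10, 6↦5, 7↦4, 8↦7, 9↦3, 10↦3]  zeros at y ∈ ∅
  x = 9: [0↦8, 1↦7, 2↦10, 3↦6, 4↦6, 5↦10, 6↦7, 7↦8, 8↦2, 9↦0, 10↦2]  zeros at y ∈ {9}
  x = 10: [0↦2, 1↦3, 2↦8, 3↦6, 4↦8, 5↦3, 6↦2, 7↦5, 8↦1, 9↦1, 10↦5]  zeros at y ∈ ∅
Collecting zeros: affine points = {(0, 0), (0, 5), (1, 7), (1, 8), (2, 6), (2, 8), (3, 6), (3, 7), (4, 3), (4, 9), (6, 5), (9, 9)}.
Total count |C(F_11)_aff| = 12.


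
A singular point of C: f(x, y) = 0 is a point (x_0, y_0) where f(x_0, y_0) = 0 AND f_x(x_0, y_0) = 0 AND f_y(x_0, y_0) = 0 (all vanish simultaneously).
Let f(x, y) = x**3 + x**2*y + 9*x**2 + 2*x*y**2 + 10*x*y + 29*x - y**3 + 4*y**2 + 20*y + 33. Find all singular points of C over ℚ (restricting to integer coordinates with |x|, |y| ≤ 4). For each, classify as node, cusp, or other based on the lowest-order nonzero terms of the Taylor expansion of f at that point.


Singular points: {(-3, -1)}; classification: node.

Compute partial derivatives:
  f_x = 3*x**2 + 2*x*y + 18*x + 2*y**2 + 10*y + 29.
  f_y = x**2 + 4*x*y + 10*x - 3*y**2 + 8*y + 20.
Scan x_0 ∈ {−4, ..., 4}. For each x_0, f_y(x_0, y) is a polynomial in y; find its integer roots y ∈ {−4, ..., 4}, then test f_x and f at those candidates.
  x = -4: f_y(-4, y) = -3*y**2 - 8*y - 4; vanishes at y ∈ {-2}. (-4, -2): f_x = 9 ≠ 0.
  x = -3: f_y(-3, y) = -3*y**2 - 4*y - 1; vanishes at y ∈ {-1}. (-3, -1): f_x = 0, f = 0 — SINGULAR.
  x = -2: f_y(-2, y) = 4 - 3*y**2; no integer root y with |y| ≤ 4.
  x = -1: f_y(-1, y) = -3*y**2 + 4*y + 11; no integer root y with |y| ≤ 4.
  x = 0: f_y(0, y) = -3*y**2 + 8*y + 20; no integer root y with |y| ≤ 4.
  x = 1: f_y(1, y) = -3*y**2 + 12*y + 31; no integer root y with |y| ≤ 4.
  x = 2: f_y(2, y) = -3*y**2 + 16*y + 44; vanishes at y ∈ {-2}. (2, -2): f_x = 57 ≠ 0.
  x = 3: f_y(3, y) = -3*y**2 + 20*y + 59; no integer root y with |y| ≤ 4.
  x = 4: f_y(4, y) = -3*y**2 + 24*y + 76; no integer root y with |y| ≤ 4.
Only singular point on the grid: (-3, -1).
Classify: substitute x = -3 + u, y = -1 + v and expand: f = u**3 + u**2*v - u**2 + 2*u*v**2 - v**3 + v**2.
No constant or linear terms (consistent with a singular point). Quadratic part: -u**2 + v**2. Cubic part: u**3 + u**2*v + 2*u*v**2 - v**3.
The quadratic part v**2 - u**2 = (v − u)(v + u) splits into two distinct linear factors, so there are two distinct tangent lines y − -1 = ±(x − -3) — this is a node (ordinary double point).
Classification: node.


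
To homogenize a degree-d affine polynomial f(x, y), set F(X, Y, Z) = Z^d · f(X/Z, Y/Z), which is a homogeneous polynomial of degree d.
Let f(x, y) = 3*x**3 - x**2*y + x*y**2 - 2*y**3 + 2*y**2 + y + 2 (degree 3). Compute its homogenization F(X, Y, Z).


F(X, Y, Z) = 3*X**3 - X**2*Y + X*Y**2 - 2*Y**3 + 2*Y**2*Z + Y*Z**2 + 2*Z**3

deg(f) = 3.
Substitute x = X/Z, y = Y/Z into f, then multiply by Z^3.
  monomial 3·x^3·y^0 ↦ 3·X^3·Y^0·Z^0.
  monomial -1·x^2·y^1 ↦ -1·X^2·Y^1·Z^0.
  monomial 1·x^1·y^2 ↦ 1·X^1·Y^2·Z^0.
  monomial -2·x^0·y^3 ↦ -2·X^0·Y^3·Z^0.
  monomial 2·x^0·y^2 ↦ 2·X^0·Y^2·Z^1.
  monomial 1·x^0·y^1 ↦ 1·X^0·Y^1·Z^2.
  monomial 2·x^0·y^0 ↦ 2·X^0·Y^0·Z^3.
Collecting: F(X, Y, Z) = 3*X**3 - X**2*Y + X*Y**2 - 2*Y**3 + 2*Y**2*Z + Y*Z**2 + 2*Z**3.


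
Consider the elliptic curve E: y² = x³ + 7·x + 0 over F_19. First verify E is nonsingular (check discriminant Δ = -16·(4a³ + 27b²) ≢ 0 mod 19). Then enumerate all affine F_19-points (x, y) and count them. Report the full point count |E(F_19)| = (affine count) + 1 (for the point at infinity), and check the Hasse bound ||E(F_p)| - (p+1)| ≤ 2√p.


Affine points = {(0, 0), (4, 4), (4, 15), (6, 7), (6, 12), (8, 6), (8, 13), (10, 5), (10, 14), (12, 8), (12, 11), (14, 7), (14, 12), (16, 3), (16, 16), (17, 4), (17, 15), (18, 7), (18, 12)}; affine count = 19; |E(F_19)| = 20.

Discriminant check: Δ ∝ 4a³ + 27b² = 4·7³ + 27·0² = 4·343 + 27·0 ≡ 4 (mod 19). Nonzero ⇒ E is nonsingular.
For each x ∈ F_19, compute rhs = x³ + 7·x + 0 mod 19, then count y ∈ F_19 with y² ≡ rhs.
  x = 0: rhs = 0, matching y values: 0 (1 points).
  x = 1: rhs = 8, matching y values: none (0 points).
  x = 2: rhs = 3, matching y values: none (0 points).
  x = 3: rhs = 10, matching y values: none (0 points).
  x = 4: rhs = 16, matching y values: 4, 15 (2 points).
  x = 5: rhs = 8, matching y values: none (0 points).
  x = 6: rhs = 11, matching y values: 7, 12 (2 points).
  x = 7: rhs = 12, matching y values: none (0 points).
  x = 8: rhs = 17, matching y values: 6, 13 (2 points).
  x = 9: rhs = 13, matching y values: none (0 points).
  x = 10: rhs = 6, matching y values: 5, 14 (2 points).
  x = 11: rhs = 2, matching y values: none (0 points).
  x = 12: rhs = 7, matching y values: 8, 11 (2 points).
  x = 13: rhs = 8, matching y values: none (0 points).
  x = 14: rhs = 11, matching y values: 7, 12 (2 points).
  x = 15: rhs = 3, matching y values: none (0 points).
  x = 16: rhs = 9, matching y values: 3, 16 (2 points).
  x = 17: rhs = 16, matching y values: 4, 15 (2 points).
  x = 18: rhs = 11, matching y values: 7, 12 (2 points).
Total affine count: 19.
Full point count |E(F_19)| = 19 + 1 = 20.
Hasse bound: |20 − (19+1)| = |0| = 0 ≤ 2√19 ≈ 8.7178 ✓.


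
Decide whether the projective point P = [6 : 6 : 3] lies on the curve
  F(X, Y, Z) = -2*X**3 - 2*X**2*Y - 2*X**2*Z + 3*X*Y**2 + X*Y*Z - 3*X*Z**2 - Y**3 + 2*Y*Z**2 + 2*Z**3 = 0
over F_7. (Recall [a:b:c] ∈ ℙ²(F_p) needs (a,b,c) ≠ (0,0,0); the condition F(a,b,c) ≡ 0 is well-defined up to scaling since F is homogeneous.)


F(6,6,3) ≡ 6 (mod 7); P is NOT on the curve.

Evaluate F(6, 6, 3) term-by-term (mod 7).
  -2*X**3 ↦ -2·216·1·1 = -432
  -2*X**2*Y ↦ -2·36·6·1 = -432
  -2*X**2*Z ↦ -2·36·1·3 = -216
  3*X*Y**2 ↦ 3·6·36·1 = 648
  X*Y*Z ↦ 1·6·6·3 = 108
  -3*X*Z**2 ↦ -3·6·1·9 = -162
  -Y**3 ↦ -1·1·216·1 = -216
  2*Y*Z**2 ↦ 2·1·6·9 = 108
  2*Z**3 ↦ 2·1·1·27 = 54
Sum: F(6, 6, 3) = (-432) + (-432) + (-216) + (648) + (108) + (-162) + (-216) + (108) + (54) = -540.
Reducing mod 7: -540 ≡ 6 (mod 7).
Since F(a, b, c) ≡ 6 ≠ 0 (mod 7), P does NOT lie on the curve.


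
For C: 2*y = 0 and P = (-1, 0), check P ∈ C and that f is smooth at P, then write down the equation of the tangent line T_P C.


Tangent line at P: 2*y = 0.

Step 1: f(-1, 0) = 0, so P lies on C.
Step 2: partial derivatives
  f_x(x, y) = 0, f_y(x, y) = 2.
  f_x(P) = 0, f_y(P) = 2 (gradient nonzero, so P is smooth).
Step 3: tangent line at P: 0·(x − -1) + 2·(y − 0) = 0.
Expanding: 2*y = 0.


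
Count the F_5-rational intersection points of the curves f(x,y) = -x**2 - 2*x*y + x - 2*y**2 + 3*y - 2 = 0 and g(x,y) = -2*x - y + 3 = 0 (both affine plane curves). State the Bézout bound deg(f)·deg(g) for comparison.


Common zeros: {(2, 4)}; count = 1; Bézout bound = 2.

deg(f) = 2, deg(g) = 1, so Bézout bound = 2.
Scan x ∈ F_5. For each x, list the y ∈ F_5 with f(x, y) ≡ 0 and those with g(x, y) ≡ 0 (mod 5); the common zeros in that column are the intersection.
  x = 0: f ≡ 0 at y ∈ ∅; g ≡ 0 at y ∈ {3}; common: ∅.
  x = 1: f ≡ 0 at y ∈ {4}; g ≡ 0 at y ∈ {1}; common: ∅.
  x = 2: f ≡ 0 at y ∈ {3, 4}; g ≡ 0 at y ∈ {4}; common: {4}.
  x = 3: f ≡ 0 at y ∈ {3}; g ≡ 0 at y ∈ {2}; common: ∅.
  x = 4: f ≡ 0 at y ∈ ∅; g ≡ 0 at y ∈ {0}; common: ∅.
Collecting: common zeros = {(2, 4)}, so the count is 1.
Comparison with the Bézout bound: 1 ≤ 2 = deg(f)·deg(g), as expected for curves with no common component (the affine F_5-count falls short of the bound because intersections may lie at infinity, over extension fields, or carry multiplicity).


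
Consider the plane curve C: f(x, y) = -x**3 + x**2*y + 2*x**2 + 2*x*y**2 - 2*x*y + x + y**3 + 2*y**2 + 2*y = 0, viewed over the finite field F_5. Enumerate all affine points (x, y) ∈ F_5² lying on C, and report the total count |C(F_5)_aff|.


Affine F_5-points: {(0, 0), (0, 1), (0, 2), (2, 4), (4, 2)}; count = 5.

For each of the 25 pairs (x, y) ∈ F_5², evaluate f(x, y) mod 5. Record the zeros.
  x = 0: [0↦0, 1↦0, 2↦0, 3↦1, 4↦4]  zeros at y ∈ {0, 1, 2}
  x = 1: [0↦2, 1↦3, 2↦3, 3↦3, 4↦4]  zeros at y ∈ ∅
  x = 2: [0↦2, 1↦1, 2↦3, 3↦4, 4↦0]  zeros at y ∈ {4}
  x = 3: [0↦4, 1↦3, 2↦4, 3↦3, 4↦1]  zeros at y ∈ ∅
  x = 4: [0↦2, 1↦3, 2↦0, 3↦4, 4↦1]  zeros at y ∈ {2}
Collecting zeros: affine points = {(0, 0), (0, 1), (0, 2), (2, 4), (4, 2)}.
Total count |C(F_5)_aff| = 5.


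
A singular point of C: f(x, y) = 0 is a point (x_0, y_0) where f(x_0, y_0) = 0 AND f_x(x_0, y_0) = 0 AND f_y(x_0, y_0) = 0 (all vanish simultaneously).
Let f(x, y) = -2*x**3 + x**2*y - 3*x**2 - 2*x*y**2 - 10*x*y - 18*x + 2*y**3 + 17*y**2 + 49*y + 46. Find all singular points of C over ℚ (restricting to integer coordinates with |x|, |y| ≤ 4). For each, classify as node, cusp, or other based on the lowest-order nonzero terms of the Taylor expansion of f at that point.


Singular points: {(-1, -3)}; classification: cusp.

Compute partial derivatives:
  f_x = -6*x**2 + 2*x*y - 6*x - 2*y**2 - 10*y - 18.
  f_y = x**2 - 4*x*y - 10*x + 6*y**2 + 34*y + 49.
Scan x_0 ∈ {−4, ..., 4}. For each x_0, f_y(x_0, y) is a polynomial in y; find its integer roots y ∈ {−4, ..., 4}, then test f_x and f at those candidates.
  x = -4: f_y(-4, y) = 6*y**2 + 50*y + 105; no integer root y with |y| ≤ 4.
  x = -3: f_y(-3, y) = 6*y**2 + 46*y + 88; vanishes at y ∈ {-4}. (-3, -4): f_x = -22 ≠ 0.
  x = -2: f_y(-2, y) = 6*y**2 + 42*y + 73; no integer root y with |y| ≤ 4.
  x = -1: f_y(-1, y) = 6*y**2 + 38*y + 60; vanishes at y ∈ {-3}. (-1, -3): f_x = 0, f = 0 — SINGULAR.
  x = 0: f_y(0, y) = 6*y**2 + 34*y + 49; no integer root y with |y| ≤ 4.
  x = 1: f_y(1, y) = 6*y**2 + 30*y + 40; no integer root y with |y| ≤ 4.
  x = 2: f_y(2, y) = 6*y**2 + 26*y + 33; no integer root y with |y| ≤ 4.
  x = 3: f_y(3, y) = 6*y**2 + 22*y + 28; no integer root y with |y| ≤ 4.
  x = 4: f_y(4, y) = 6*y**2 + 18*y + 25; no integer root y with |y| ≤ 4.
Only singular point on the grid: (-1, -3).
Classify: substitute x = -1 + u, y = -3 + v and expand: f = -2*u**3 + u**2*v - 2*u*v**2 + 2*v**3 + v**2.
No constant or linear terms (consistent with a singular point). Quadratic part: v**2. Cubic part: -2*u**3 + u**2*v - 2*u*v**2 + 2*v**3.
The quadratic part v**2 is a perfect square, so there is a single (double) tangent line v = 0, i.e. y = -3. Restricting the cubic part to that line (v = 0) leaves -2*u**3 ≠ 0, so f is not divisible by v and the branch is v² ≈ 2*u**3 to lowest order — this is a cusp.
Classification: cusp.


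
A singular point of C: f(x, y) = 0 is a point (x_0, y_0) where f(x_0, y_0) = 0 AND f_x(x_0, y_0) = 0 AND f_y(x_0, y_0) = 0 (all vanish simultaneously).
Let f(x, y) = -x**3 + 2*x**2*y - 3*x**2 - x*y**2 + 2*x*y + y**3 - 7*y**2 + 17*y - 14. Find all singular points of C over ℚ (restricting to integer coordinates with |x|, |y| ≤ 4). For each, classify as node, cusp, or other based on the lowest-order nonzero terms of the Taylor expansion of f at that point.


Singular points: {(1, 3)}; classification: cusp.

Compute partial derivatives:
  f_x = -3*x**2 + 4*x*y - 6*x - y**2 + 2*y.
  f_y = 2*x**2 - 2*x*y + 2*x + 3*y**2 - 14*y + 17.
Scan x_0 ∈ {−4, ..., 4}. For each x_0, f_y(x_0, y) is a polynomial in y; find its integer roots y ∈ {−4, ..., 4}, then test f_x and f at those candidates.
  x = -4: f_y(-4, y) = 3*y**2 - 6*y + 41; no integer root y with |y| ≤ 4.
  x = -3: f_y(-3, y) = 3*y**2 - 8*y + 29; no integer root y with |y| ≤ 4.
  x = -2: f_y(-2, y) = 3*y**2 - 10*y + 21; no integer root y with |y| ≤ 4.
  x = -1: f_y(-1, y) = 3*y**2 - 12*y + 17; no integer root y with |y| ≤ 4.
  x = 0: f_y(0, y) = 3*y**2 - 14*y + 17; no integer root y with |y| ≤ 4.
  x = 1: f_y(1, y) = 3*y**2 - 16*y + 21; vanishes at y ∈ {3}. (1, 3): f_x = 0, f = 0 — SINGULAR.
  x = 2: f_y(2, y) = 3*y**2 - 18*y + 29; no integer root y with |y| ≤ 4.
  x = 3: f_y(3, y) = 3*y**2 - 20*y + 41; no integer root y with |y| ≤ 4.
  x = 4: f_y(4, y) = 3*y**2 - 22*y + 57; no integer root y with |y| ≤ 4.
Only singular point on the grid: (1, 3).
Classify: substitute x = 1 + u, y = 3 + v and expand: f = -u**3 + 2*u**2*v - u*v**2 + v**3 + v**2.
No constant or linear terms (consistent with a singular point). Quadratic part: v**2. Cubic part: -u**3 + 2*u**2*v - u*v**2 + v**3.
The quadratic part v**2 is a perfect square, so there is a single (double) tangent line v = 0, i.e. y = 3. Restricting the cubic part to that line (v = 0) leaves -u**3 ≠ 0, so f is not divisible by v and the branch is v² ≈ u**3 to lowest order — this is a cusp.
Classification: cusp.


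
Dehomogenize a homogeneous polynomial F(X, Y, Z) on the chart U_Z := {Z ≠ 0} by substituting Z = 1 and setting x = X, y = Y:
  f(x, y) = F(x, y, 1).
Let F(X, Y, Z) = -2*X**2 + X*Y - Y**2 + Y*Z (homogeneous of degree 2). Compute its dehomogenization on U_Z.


f(x, y) = -2*x**2 + x*y - y**2 + y

On U_Z we set Z = 1. Each monomial c·X^i·Y^j·Z^k in F becomes c·x^i·y^j·1^k = c·x^i·y^j.
Substituting Z = 1: F(X, Y, 1) = -2*x**2 + x*y - y**2 + y.
Note: deg(f) ≤ deg(F) = 2; strict inequality happens when F is divisible by Z (lost terms).


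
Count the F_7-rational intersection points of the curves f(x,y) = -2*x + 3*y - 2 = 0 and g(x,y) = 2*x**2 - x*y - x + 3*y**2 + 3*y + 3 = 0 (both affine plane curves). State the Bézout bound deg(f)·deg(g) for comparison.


Common zeros: ∅; count = 0; Bézout bound = 2.

deg(f) = 1, deg(g) = 2, so Bézout bound = 2.
Scan x ∈ F_7. For each x, list the y ∈ F_7 with f(x, y) ≡ 0 and those with g(x, y) ≡ 0 (mod 7); the common zeros in that column are the intersection.
  x = 0: f ≡ 0 at y ∈ {3}; g ≡ 0 at y ∈ {2, 4}; common: ∅.
  x = 1: f ≡ 0 at y ∈ {6}; g ≡ 0 at y ∈ ∅; common: ∅.
  x = 2: f ≡ 0 at y ∈ {2}; g ≡ 0 at y ∈ ∅; common: ∅.
  x = 3: f ≡ 0 at y ∈ {5}; g ≡ 0 at y ∈ {1, 6}; common: ∅.
  x = 4: f ≡ 0 at y ∈ {1}; g ≡ 0 at y ∈ {6}; common: ∅.
  x = 5: f ≡ 0 at y ∈ {4}; g ≡ 0 at y ∈ {1, 2}; common: ∅.
  x = 6: f ≡ 0 at y ∈ {0}; g ≡ 0 at y ∈ {4}; common: ∅.
Collecting: common zeros = ∅, so the count is 0.
Comparison with the Bézout bound: 0 ≤ 2 = deg(f)·deg(g), as expected for curves with no common component (the affine F_7-count falls short of the bound because intersections may lie at infinity, over extension fields, or carry multiplicity).


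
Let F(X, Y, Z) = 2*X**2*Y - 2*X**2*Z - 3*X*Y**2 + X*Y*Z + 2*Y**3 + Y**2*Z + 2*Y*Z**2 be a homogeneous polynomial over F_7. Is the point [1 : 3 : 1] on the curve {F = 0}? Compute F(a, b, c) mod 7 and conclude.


F(1,3,1) ≡ 0 (mod 7); P is on the curve.

Evaluate F(1, 3, 1) term-by-term (mod 7).
  2*X**2*Y ↦ 2·1·3·1 = 6
  -2*X**2*Z ↦ -2·1·1·1 = -2
  -3*X*Y**2 ↦ -3·1·9·1 = -27
  X*Y*Z ↦ 1·1·3·1 = 3
  2*Y**3 ↦ 2·1·27·1 = 54
  Y**2*Z ↦ 1·1·9·1 = 9
  2*Y*Z**2 ↦ 2·1·3·1 = 6
Sum: F(1, 3, 1) = (6) + (-2) + (-27) + (3) + (54) + (9) + (6) = 49.
Reducing mod 7: 49 ≡ 0 (mod 7).
Since F(a, b, c) ≡ 0 (mod 7), P lies on the curve.


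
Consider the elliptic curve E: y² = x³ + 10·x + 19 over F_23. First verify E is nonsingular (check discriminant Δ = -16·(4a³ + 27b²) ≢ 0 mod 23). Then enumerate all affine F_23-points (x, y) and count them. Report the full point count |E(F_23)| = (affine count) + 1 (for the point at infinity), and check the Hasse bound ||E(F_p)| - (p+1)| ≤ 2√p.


Affine points = {(2, 1), (2, 22), (4, 10), (4, 13), (7, 8), (7, 15), (8, 6), (8, 17), (12, 2), (12, 21), (13, 0), (15, 5), (15, 18), (20, 10), (20, 13), (22, 10), (22, 13)}; affine count = 17; |E(F_23)| = 18.

Discriminant check: Δ ∝ 4a³ + 27b² = 4·10³ + 27·19² = 4·1000 + 27·361 ≡ 16 (mod 23). Nonzero ⇒ E is nonsingular.
For each x ∈ F_23, compute rhs = x³ + 10·x + 19 mod 23, then count y ∈ F_23 with y² ≡ rhs.
  x = 0: rhs = 19, matching y values: none (0 points).
  x = 1: rhs = 7, matching y values: none (0 points).
  x = 2: rhs = 1, matching y values: 1, 22 (2 points).
  x = 3: rhs = 7, matching y values: none (0 points).
  x = 4: rhs = 8, matching y values: 10, 13 (2 points).
  x = 5: rhs = 10, matching y values: none (0 points).
  x = 6: rhs = 19, matching y values: none (0 points).
  x = 7: rhs = 18, matching y values: 8, 15 (2 points).
  x = 8: rhs = 13, matching y values: 6, 17 (2 points).
  x = 9: rhs = 10, matching y values: none (0 points).
  x = 10: rhs = 15, matching y values: none (0 points).
  x = 11: rhs = 11, matching y values: none (0 points).
  x = 12: rhs = 4, matching y values: 2, 21 (2 points).
  x = 13: rhs = 0, matching y values: 0 (1 points).
  x = 14: rhs = 5, matching y values: none (0 points).
  x = 15: rhs = 2, matching y values: 5, 18 (2 points).
  x = 16: rhs = 20, matching y values: none (0 points).
  x = 17: rhs = 19, matching y values: none (0 points).
  x = 18: rhs = 5, matching y values: none (0 points).
  x = 19: rhs = 7, matching y values: none (0 points).
  x = 20: rhs = 8, matching y values: 10, 13 (2 points).
  x = 21: rhs = 14, matching y values: none (0 points).
  x = 22: rhs = 8, matching y values: 10, 13 (2 points).
Total affine count: 17.
Full point count |E(F_23)| = 17 + 1 = 18.
Hasse bound: |18 − (23+1)| = |-6| = 6 ≤ 2√23 ≈ 9.5917 ✓.


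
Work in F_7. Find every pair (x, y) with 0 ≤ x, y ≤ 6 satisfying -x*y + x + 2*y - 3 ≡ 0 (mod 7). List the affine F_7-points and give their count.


Affine F_7-points: {(0, 5), (1, 2), (3, 0), (4, 4), (5, 3), (6, 6)}; count = 6.

For each of the 49 pairs (x, y) ∈ F_7², evaluate f(x, y) mod 7. Record the zeros.
  x = 0: [0↦4, 1↦6, 2↦1, 3↦3, 4↦5, 5↦0, 6↦2]  zeros at y ∈ {5}
  x = 1: [0↦5, 1↦6, 2↦0, 3↦1, 4↦2, 5↦3, 6↦4]  zeros at y ∈ {2}
  x = 2: [0↦6, 1↦6, 2↦6, 3↦6, 4↦6, 5↦6, 6↦6]  zeros at y ∈ ∅
  x = 3: [0↦0, 1↦6, 2↦5, 3↦4, 4↦3, 5↦2, 6↦1]  zeros at y ∈ {0}
  x = 4: [0↦1, 1↦6, 2↦4, 3↦2, 4↦0, 5↦5, 6↦3]  zeros at y ∈ {4}
  x = 5: [0↦2, 1↦6, 2↦3, 3↦0, 4↦4, 5↦1, 6↦5]  zeros at y ∈ {3}
  x = 6: [0↦3, 1↦6, 2↦2, 3↦5, 4↦1, 5↦4, 6↦0]  zeros at y ∈ {6}
Collecting zeros: affine points = {(0, 5), (1, 2), (3, 0), (4, 4), (5, 3), (6, 6)}.
Total count |C(F_7)_aff| = 6.


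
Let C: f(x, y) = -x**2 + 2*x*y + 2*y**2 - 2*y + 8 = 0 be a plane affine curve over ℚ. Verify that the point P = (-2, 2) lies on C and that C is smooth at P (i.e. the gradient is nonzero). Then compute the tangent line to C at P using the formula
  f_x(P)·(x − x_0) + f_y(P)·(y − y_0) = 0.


Tangent line at P: 8*x + 2*y + 12 = 0.

Step 1: f(-2, 2) = 0, so P lies on C.
Step 2: partial derivatives
  f_x(x, y) = -2*x + 2*y, f_y(x, y) = 2*x + 4*y - 2.
  f_x(P) = 8, f_y(P) = 2 (gradient nonzero, so P is smooth).
Step 3: tangent line at P: 8·(x − -2) + 2·(y − 2) = 0.
Expanding: 8*x + 2*y + 12 = 0.


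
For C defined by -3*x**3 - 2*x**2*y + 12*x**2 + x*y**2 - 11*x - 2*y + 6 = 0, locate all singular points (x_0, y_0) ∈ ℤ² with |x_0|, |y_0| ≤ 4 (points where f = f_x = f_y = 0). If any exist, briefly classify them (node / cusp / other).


Singular points: {(1, 2)}; classification: node.

Compute partial derivatives:
  f_x = -9*x**2 - 4*x*y + 24*x + y**2 - 11.
  f_y = -2*x**2 + 2*x*y - 2.
Scan x_0 ∈ {−4, ..., 4}. For each x_0, f_y(x_0, y) is a polynomial in y; find its integer roots y ∈ {−4, ..., 4}, then test f_x and f at those candidates.
  x = -4: f_y(-4, y) = -8*y - 34; no integer root y with |y| ≤ 4.
  x = -3: f_y(-3, y) = -6*y - 20; no integer root y with |y| ≤ 4.
  x = -2: f_y(-2, y) = -4*y - 10; no integer root y with |y| ≤ 4.
  x = -1: f_y(-1, y) = -2*y - 4; vanishes at y ∈ {-2}. (-1, -2): f_x = -48 ≠ 0.
  x = 0: f_y(0, y) = -2; no integer root y with |y| ≤ 4.
  x = 1: f_y(1, y) = 2*y - 4; vanishes at y ∈ {2}. (1, 2): f_x = 0, f = 0 — SINGULAR.
  x = 2: f_y(2, y) = 4*y - 10; no integer root y with |y| ≤ 4.
  x = 3: f_y(3, y) = 6*y - 20; no integer root y with |y| ≤ 4.
  x = 4: f_y(4, y) = 8*y - 34; no integer root y with |y| ≤ 4.
Only singular point on the grid: (1, 2).
Classify: substitute x = 1 + u, y = 2 + v and expand: f = -3*u**3 - 2*u**2*v - u**2 + u*v**2 + v**2.
No constant or linear terms (consistent with a singular point). Quadratic part: -u**2 + v**2. Cubic part: -3*u**3 - 2*u**2*v + u*v**2.
The quadratic part v**2 - u**2 = (v − u)(v + u) splits into two distinct linear factors, so there are two distinct tangent lines y − 2 = ±(x − 1) — this is a node (ordinary double point).
Classification: node.


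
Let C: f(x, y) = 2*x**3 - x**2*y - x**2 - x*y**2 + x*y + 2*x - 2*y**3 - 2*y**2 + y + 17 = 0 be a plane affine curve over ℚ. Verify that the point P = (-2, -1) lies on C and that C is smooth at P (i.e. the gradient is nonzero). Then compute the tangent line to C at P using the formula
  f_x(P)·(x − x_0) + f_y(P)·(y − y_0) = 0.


Tangent line at P: 24*x - 11*y + 37 = 0.

Step 1: f(-2, -1) = 0, so P lies on C.
Step 2: partial derivatives
  f_x(x, y) = 6*x**2 - 2*x*y - 2*x - y**2 + y + 2, f_y(x, y) = -x**2 - 2*x*y + x - 6*y**2 - 4*y + 1.
  f_x(P) = 24, f_y(P) = -11 (gradient nonzero, so P is smooth).
Step 3: tangent line at P: 24·(x − -2) + -11·(y − -1) = 0.
Expanding: 24*x - 11*y + 37 = 0.


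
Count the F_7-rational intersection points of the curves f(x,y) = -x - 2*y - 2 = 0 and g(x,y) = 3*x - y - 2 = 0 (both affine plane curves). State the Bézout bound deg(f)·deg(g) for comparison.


Common zeros: ∅; count = 0; Bézout bound = 1.

deg(f) = 1, deg(g) = 1, so Bézout bound = 1.
Scan x ∈ F_7. For each x, list the y ∈ F_7 with f(x, y) ≡ 0 and those with g(x, y) ≡ 0 (mod 7); the common zeros in that column are the intersection.
  x = 0: f ≡ 0 at y ∈ {6}; g ≡ 0 at y ∈ {5}; common: ∅.
  x = 1: f ≡ 0 at y ∈ {2}; g ≡ 0 at y ∈ {1}; common: ∅.
  x = 2: f ≡ 0 at y ∈ {5}; g ≡ 0 at y ∈ {4}; common: ∅.
  x = 3: f ≡ 0 at y ∈ {1}; g ≡ 0 at y ∈ {0}; common: ∅.
  x = 4: f ≡ 0 at y ∈ {4}; g ≡ 0 at y ∈ {3}; common: ∅.
  x = 5: f ≡ 0 at y ∈ {0}; g ≡ 0 at y ∈ {6}; common: ∅.
  x = 6: f ≡ 0 at y ∈ {3}; g ≡ 0 at y ∈ {2}; common: ∅.
Collecting: common zeros = ∅, so the count is 0.
Comparison with the Bézout bound: 0 ≤ 1 = deg(f)·deg(g), as expected for curves with no common component (the affine F_7-count falls short of the bound because intersections may lie at infinity, over extension fields, or carry multiplicity).


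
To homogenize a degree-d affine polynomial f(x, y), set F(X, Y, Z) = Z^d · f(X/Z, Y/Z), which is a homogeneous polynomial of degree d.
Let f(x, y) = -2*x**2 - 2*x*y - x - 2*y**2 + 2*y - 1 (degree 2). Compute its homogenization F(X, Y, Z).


F(X, Y, Z) = -2*X**2 - 2*X*Y - X*Z - 2*Y**2 + 2*Y*Z - Z**2

deg(f) = 2.
Substitute x = X/Z, y = Y/Z into f, then multiply by Z^2.
  monomial -2·x^2·y^0 ↦ -2·X^2·Y^0·Z^0.
  monomial -2·x^1·y^1 ↦ -2·X^1·Y^1·Z^0.
  monomial -1·x^1·y^0 ↦ -1·X^1·Y^0·Z^1.
  monomial -2·x^0·y^2 ↦ -2·X^0·Y^2·Z^0.
  monomial 2·x^0·y^1 ↦ 2·X^0·Y^1·Z^1.
  monomial -1·x^0·y^0 ↦ -1·X^0·Y^0·Z^2.
Collecting: F(X, Y, Z) = -2*X**2 - 2*X*Y - X*Z - 2*Y**2 + 2*Y*Z - Z**2.


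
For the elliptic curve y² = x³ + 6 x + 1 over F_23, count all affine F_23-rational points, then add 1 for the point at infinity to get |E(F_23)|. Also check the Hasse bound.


Affine points = {(0, 1), (0, 22), (1, 10), (1, 13), (3, 0), (5, 8), (5, 15), (6, 0), (7, 8), (7, 15), (8, 3), (8, 20), (9, 5), (9, 18), (10, 7), (10, 16), (11, 8), (11, 15), (14, 0), (15, 4), (15, 19), (17, 5), (17, 18), (20, 5), (20, 18), (21, 2), (21, 21)}; affine count = 27; |E(F_23)| = 28.

Discriminant check: Δ ∝ 4a³ + 27b² = 4·6³ + 27·1² = 4·216 + 27·1 ≡ 17 (mod 23). Nonzero ⇒ E is nonsingular.
For each x ∈ F_23, compute rhs = x³ + 6·x + 1 mod 23, then count y ∈ F_23 with y² ≡ rhs.
  x = 0: rhs = 1, matching y values: 1, 22 (2 points).
  x = 1: rhs = 8, matching y values: 10, 13 (2 points).
  x = 2: rhs = 21, matching y values: none (0 points).
  x = 3: rhs = 0, matching y values: 0 (1 points).
  x = 4: rhs = 20, matching y values: none (0 points).
  x = 5: rhs = 18, matching y values: 8, 15 (2 points).
  x = 6: rhs = 0, matching y values: 0 (1 points).
  x = 7: rhs = 18, matching y values: 8, 15 (2 points).
  x = 8: rhs = 9, matching y values: 3, 20 (2 points).
  x = 9: rhs = 2, matching y values: 5, 18 (2 points).
  x = 10: rhs = 3, matching y values: 7, 16 (2 points).
  x = 11: rhs = 18, matching y values: 8, 15 (2 points).
  x = 12: rhs = 7, matching y values: none (0 points).
  x = 13: rhs = 22, matching y values: none (0 points).
  x = 14: rhs = 0, matching y values: 0 (1 points).
  x = 15: rhs = 16, matching y values: 4, 19 (2 points).
  x = 16: rhs = 7, matching y values: none (0 points).
  x = 17: rhs = 2, matching y values: 5, 18 (2 points).
  x = 18: rhs = 7, matching y values: none (0 points).
  x = 19: rhs = 5, matching y values: none (0 points).
  x = 20: rhs = 2, matching y values: 5, 18 (2 points).
  x = 21: rhs = 4, matching y values: 2, 21 (2 points).
  x = 22: rhs = 17, matching y values: none (0 points).
Total affine count: 27.
Full point count |E(F_23)| = 27 + 1 = 28.
Hasse bound: |28 − (23+1)| = |4| = 4 ≤ 2√23 ≈ 9.5917 ✓.
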